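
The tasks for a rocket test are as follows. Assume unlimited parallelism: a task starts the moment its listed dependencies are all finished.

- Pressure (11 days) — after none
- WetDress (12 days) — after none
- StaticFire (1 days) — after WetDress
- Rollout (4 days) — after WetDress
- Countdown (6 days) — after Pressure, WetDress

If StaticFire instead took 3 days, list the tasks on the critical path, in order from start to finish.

WetDress, Countdown

Baseline: WetDress→Countdown = 12+6 = 18 → 18 days.
StaticFire is off the critical path — its longest chain is 13 days, giving 5 of slack.
No other chain overtakes it, so the finish is 18 days.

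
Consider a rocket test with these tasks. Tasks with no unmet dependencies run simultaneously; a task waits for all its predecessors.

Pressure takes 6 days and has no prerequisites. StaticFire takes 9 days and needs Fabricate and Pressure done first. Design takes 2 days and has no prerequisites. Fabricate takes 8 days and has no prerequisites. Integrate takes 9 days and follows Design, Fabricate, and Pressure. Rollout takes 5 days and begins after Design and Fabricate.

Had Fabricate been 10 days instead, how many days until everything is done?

19

Baseline: Fabricate→StaticFire = 8+9 = 17 → 17 days.
Fabricate lies on that path, so at 10 days the path becomes 19 days.
No other chain overtakes it, so the finish is 19 days.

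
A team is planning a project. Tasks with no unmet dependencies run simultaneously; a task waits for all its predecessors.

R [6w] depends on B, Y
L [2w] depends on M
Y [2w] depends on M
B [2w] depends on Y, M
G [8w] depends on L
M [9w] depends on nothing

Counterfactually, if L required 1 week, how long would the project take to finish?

As given, the longest chain is M→L→G = 9+2+8 = 19, so the finish is 19 weeks.
Since L is critical, the -1 change carries straight to that chain (now 18 weeks).
The binding chain switches to M→Y→B→R = 9+2+2+6 = 19; finish 19 weeks.

19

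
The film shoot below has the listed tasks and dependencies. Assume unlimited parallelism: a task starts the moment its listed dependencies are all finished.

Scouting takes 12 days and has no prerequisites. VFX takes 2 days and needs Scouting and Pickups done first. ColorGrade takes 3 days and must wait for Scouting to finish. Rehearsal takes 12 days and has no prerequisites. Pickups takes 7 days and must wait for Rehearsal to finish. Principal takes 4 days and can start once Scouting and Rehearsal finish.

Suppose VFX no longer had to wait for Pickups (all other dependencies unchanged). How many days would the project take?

19

With the dependency in place, Rehearsal→Pickups→VFX = 12+7+2 = 21 sets the finish at 21 days.
Without Pickups→VFX, VFX's earliest start moves from 19 to 12.
The longest chain is now Rehearsal→Pickups = 12+7 = 19, so the project takes 19 days.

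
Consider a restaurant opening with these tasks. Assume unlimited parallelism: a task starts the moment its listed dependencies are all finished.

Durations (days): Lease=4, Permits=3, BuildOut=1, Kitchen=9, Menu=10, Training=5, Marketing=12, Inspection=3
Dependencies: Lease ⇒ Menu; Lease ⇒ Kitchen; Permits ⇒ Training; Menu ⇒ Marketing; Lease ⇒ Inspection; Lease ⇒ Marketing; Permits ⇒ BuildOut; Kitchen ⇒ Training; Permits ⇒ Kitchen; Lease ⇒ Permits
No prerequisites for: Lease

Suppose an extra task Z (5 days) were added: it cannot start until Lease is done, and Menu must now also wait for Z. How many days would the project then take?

31

Originally the project takes 26 days.
With Z inserted, Menu now waits for max(Lease, Z).
New critical path: Lease→Z→Menu→Marketing = 4+5+10+12 = 31 ⇒ 31 days.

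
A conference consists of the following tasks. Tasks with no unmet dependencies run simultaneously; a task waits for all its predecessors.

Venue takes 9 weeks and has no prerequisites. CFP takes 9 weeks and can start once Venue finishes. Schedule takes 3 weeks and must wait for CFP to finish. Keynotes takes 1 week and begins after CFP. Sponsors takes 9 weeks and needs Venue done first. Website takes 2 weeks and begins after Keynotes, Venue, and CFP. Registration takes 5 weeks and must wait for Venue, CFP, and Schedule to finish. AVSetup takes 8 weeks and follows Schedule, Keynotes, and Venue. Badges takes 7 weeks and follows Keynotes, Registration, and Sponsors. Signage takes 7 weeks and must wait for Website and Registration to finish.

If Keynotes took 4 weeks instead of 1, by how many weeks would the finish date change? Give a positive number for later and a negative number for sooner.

As given, the longest chain is Venue→CFP→Schedule→Registration→Badges = 9+9+3+5+7 = 33, so the finish is 33 weeks.
The longest path through Keynotes is only 28 weeks, so Keynotes has float 5.
The critical path is still Venue→CFP→Schedule→Registration→Badges; finish is now 33 weeks.
Change in finish: 33 − 33 = +0 weeks.

0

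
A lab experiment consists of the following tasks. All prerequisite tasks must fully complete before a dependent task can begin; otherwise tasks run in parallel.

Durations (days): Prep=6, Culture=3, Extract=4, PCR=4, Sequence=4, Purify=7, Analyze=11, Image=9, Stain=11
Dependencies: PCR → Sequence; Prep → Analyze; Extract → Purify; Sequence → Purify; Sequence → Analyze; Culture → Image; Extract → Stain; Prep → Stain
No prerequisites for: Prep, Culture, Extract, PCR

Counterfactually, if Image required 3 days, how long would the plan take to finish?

19

Critical path before the change: PCR→Sequence→Analyze = 4+4+11 = 19 giving 19 days.
Image has 7 days of float (longest path through it is 12).
That remains the longest chain; total 19 days.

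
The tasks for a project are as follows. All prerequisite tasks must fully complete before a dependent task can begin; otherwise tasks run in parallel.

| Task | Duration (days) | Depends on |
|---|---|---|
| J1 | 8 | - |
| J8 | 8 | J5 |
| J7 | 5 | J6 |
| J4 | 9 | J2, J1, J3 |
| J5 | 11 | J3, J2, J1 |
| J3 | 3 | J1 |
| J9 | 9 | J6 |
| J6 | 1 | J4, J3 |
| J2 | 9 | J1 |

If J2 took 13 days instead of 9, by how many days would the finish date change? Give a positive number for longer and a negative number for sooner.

Critical path before the change: J1→J2→J4→J6→J9 = 8+9+9+1+9 = 36 giving 36 days.
J2 is on the critical path; changing it to 13 makes that path 40 days.
The critical path is still J1→J2→J4→J6→J9; finish is now 40 days.
Change in finish: 40 − 36 = +4 days.

4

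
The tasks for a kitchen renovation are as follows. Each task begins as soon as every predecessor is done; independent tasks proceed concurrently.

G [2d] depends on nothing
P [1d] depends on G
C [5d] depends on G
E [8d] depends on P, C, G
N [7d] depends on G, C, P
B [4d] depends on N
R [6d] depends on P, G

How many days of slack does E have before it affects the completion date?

Critical path: G→C→N→B = 2+5+7+4 = 18, so the finish is 18 days.
Longest path through E: 15 days (earliest finish 15, latest finish 18).
So E can slip 18 − 15 = 3 days.

3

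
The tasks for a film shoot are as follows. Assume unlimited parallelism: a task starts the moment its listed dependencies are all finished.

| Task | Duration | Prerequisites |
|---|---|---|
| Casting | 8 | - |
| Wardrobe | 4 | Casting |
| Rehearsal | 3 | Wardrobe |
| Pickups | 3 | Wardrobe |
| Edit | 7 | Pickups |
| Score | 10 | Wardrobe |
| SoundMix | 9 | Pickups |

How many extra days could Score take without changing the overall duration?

Casting→Wardrobe→Pickups→SoundMix = 8+4+3+9 = 24 sets the makespan at 24 days.
Longest path through Score: 22 days (earliest finish 22, latest finish 24).
Float = 24 − 22 = 2.

2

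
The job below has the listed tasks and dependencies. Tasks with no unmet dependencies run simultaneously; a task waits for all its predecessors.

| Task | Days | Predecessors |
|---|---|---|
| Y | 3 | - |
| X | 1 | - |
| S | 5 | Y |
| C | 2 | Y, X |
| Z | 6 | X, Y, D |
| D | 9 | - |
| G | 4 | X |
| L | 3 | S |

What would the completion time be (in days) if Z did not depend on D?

11

Original critical path: D→Z = 9+6 = 15 ⇒ 15 days.
Without D→Z, Z's earliest start moves from 9 to 3.
New critical path: Y→S→L = 3+5+3 = 11 ⇒ 11 days.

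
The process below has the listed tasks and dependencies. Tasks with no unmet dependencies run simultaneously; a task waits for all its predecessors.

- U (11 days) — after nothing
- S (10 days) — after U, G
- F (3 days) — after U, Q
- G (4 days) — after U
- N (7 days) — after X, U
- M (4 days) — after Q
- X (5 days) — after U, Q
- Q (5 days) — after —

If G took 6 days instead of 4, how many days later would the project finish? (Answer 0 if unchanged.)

2

Actual critical path: U→G→S = 11+4+10 = 25 ⇒ 25 days.
G is on the critical path; changing it to 6 makes that path 27 days.
The critical path is still U→G→S; finish is now 27 days.
Change in finish: 27 − 25 = +2 days.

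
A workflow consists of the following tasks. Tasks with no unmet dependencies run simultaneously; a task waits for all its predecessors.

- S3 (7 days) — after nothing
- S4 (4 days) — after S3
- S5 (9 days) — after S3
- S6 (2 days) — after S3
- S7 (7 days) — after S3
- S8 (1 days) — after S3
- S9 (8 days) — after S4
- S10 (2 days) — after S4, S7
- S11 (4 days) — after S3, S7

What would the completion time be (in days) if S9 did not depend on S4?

With the dependency in place, S3→S4→S9 = 7+4+8 = 19 sets the finish at 19 days.
Without S4→S9, S9's earliest start moves from 11 to 0.
New critical path: S3→S7→S11 = 7+7+4 = 18 ⇒ 18 days.

18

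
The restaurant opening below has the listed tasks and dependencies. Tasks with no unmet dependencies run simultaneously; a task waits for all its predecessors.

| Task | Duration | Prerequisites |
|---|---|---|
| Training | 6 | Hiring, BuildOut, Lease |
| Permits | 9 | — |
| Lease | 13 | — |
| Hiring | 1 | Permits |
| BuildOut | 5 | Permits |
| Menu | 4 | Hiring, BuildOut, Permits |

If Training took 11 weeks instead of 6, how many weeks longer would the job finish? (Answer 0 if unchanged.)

5

Baseline: Permits→BuildOut→Training = 9+5+6 = 20 → 20 weeks.
Since Training is critical, the +5 change carries straight to that chain (now 25 weeks).
That remains the longest chain; total 25 weeks.
Change in finish: 25 − 20 = +5 weeks.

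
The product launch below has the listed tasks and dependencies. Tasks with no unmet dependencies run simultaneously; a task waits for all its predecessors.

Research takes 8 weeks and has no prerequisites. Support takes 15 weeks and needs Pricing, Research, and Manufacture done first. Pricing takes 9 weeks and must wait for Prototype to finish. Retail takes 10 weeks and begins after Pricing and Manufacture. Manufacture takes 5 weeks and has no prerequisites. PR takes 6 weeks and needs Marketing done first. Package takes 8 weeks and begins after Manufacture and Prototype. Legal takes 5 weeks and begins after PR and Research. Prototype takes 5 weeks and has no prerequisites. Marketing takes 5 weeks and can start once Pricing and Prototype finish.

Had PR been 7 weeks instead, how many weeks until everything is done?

31

As given, the longest chain is Prototype→Pricing→Marketing→PR→Legal = 5+9+5+6+5 = 30, so the finish is 30 weeks.
PR is on the critical path; changing it to 7 makes that path 31 weeks.
That remains the longest chain; total 31 weeks.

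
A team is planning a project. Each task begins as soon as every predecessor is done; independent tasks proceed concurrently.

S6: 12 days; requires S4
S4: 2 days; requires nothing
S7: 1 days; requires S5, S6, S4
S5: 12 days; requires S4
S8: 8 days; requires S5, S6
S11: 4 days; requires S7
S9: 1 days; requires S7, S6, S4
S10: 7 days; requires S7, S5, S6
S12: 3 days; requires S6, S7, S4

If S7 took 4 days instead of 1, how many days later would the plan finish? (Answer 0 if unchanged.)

3

Baseline: S4→S5→S7→S10 = 2+12+1+7 = 22 → 22 days.
S7 is on the critical path; changing it to 4 makes that path 25 days.
No other chain overtakes it, so the finish is 25 days.
Change in finish: 25 − 22 = +3 days.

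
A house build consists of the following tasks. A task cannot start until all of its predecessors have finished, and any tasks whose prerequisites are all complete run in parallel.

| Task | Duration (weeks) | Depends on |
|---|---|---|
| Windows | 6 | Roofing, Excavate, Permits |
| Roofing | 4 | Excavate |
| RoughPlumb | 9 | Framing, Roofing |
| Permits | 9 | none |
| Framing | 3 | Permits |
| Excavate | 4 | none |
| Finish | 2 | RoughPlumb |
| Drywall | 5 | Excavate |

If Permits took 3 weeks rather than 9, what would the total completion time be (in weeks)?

19

As given, the longest chain is Permits→Framing→RoughPlumb→Finish = 9+3+9+2 = 23, so the finish is 23 weeks.
Permits lies on that path, so at 3 weeks the path becomes 17 weeks.
Now Excavate→Roofing→RoughPlumb→Finish = 4+4+9+2 = 19 is longest, so the finish becomes 19 weeks.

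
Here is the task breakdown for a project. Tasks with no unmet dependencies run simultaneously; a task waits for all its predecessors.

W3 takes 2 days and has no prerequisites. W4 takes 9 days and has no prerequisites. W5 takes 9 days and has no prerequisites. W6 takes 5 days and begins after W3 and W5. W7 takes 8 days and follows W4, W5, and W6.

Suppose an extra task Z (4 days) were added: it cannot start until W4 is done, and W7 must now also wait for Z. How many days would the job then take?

22

Originally the job takes 22 days.
With Z inserted, W7 now waits for max(W4, W5, W6, Z).
New critical path: W5→W6→W7 = 9+5+8 = 22 ⇒ 22 days.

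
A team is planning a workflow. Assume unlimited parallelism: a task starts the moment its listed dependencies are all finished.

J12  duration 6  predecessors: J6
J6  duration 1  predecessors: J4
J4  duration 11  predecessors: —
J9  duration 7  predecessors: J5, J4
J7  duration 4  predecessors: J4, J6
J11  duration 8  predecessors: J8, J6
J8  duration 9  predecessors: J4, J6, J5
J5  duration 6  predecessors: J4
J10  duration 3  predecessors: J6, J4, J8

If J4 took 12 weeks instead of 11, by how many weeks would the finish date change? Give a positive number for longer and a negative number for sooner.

1

Baseline: J4→J5→J8→J11 = 11+6+9+8 = 34 → 34 weeks.
Since J4 is critical, the +1 change carries straight to that chain (now 35 weeks).
That remains the longest chain; total 35 weeks.
Change in finish: 35 − 34 = +1 weeks.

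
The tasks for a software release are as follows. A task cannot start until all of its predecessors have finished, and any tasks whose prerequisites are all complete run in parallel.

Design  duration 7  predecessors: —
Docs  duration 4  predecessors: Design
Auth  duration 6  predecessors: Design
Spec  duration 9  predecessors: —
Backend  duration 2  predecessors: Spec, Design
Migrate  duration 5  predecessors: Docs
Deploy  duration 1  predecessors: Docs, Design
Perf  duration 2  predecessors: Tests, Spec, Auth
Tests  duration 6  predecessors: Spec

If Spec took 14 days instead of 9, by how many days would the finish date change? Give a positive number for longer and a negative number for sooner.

5

As given, the longest chain is Spec→Tests→Perf = 9+6+2 = 17, so the finish is 17 days.
Spec is on the critical path; changing it to 14 makes that path 22 days.
No other chain overtakes it, so the finish is 22 days.
Change in finish: 22 − 17 = +5 days.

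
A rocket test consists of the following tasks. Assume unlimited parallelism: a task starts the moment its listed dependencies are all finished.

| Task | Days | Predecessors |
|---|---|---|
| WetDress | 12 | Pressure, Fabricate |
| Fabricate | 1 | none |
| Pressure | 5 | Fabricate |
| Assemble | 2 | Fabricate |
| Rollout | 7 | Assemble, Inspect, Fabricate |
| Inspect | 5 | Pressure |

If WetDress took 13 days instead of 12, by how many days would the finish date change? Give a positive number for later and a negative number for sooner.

1

As given, the longest chain is Fabricate→Pressure→WetDress = 1+5+12 = 18, so the finish is 18 days.
WetDress lies on that path, so at 13 days the path becomes 19 days.
No other chain overtakes it, so the finish is 19 days.
Change in finish: 19 − 18 = +1 days.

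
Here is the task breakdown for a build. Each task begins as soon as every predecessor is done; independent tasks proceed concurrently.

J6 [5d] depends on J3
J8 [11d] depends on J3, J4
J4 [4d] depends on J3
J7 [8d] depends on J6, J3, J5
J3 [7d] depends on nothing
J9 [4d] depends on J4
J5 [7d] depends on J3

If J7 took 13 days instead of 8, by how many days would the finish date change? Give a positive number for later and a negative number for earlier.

5

Actual critical path: J3→J5→J7 = 7+7+8 = 22 ⇒ 22 days.
J7 lies on that path, so at 13 days the path becomes 27 days.
No other chain overtakes it, so the finish is 27 days.
Change in finish: 27 − 22 = +5 days.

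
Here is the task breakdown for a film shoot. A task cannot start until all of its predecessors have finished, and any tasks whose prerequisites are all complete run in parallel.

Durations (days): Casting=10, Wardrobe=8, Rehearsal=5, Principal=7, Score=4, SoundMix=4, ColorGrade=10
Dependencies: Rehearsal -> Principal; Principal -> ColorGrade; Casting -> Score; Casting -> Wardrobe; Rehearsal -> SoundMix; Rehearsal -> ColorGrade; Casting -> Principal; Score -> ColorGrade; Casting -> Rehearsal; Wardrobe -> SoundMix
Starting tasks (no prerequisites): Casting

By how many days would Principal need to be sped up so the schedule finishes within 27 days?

5

Current finish: 32 days; target: 27.
Principal is on every critical path, so each day cut from Principal cuts the finish by one (this holds down to a finish of 26).
Need 32 − 27 = 5 days off Principal → Principal becomes 2 days, finish becomes 27.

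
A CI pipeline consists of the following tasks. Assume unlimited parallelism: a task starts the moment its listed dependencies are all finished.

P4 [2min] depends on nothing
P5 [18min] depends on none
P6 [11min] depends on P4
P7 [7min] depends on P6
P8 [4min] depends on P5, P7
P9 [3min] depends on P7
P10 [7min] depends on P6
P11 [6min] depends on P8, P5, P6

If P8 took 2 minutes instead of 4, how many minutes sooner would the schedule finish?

The binding path is P4→P6→P7→P8→P11 = 2+11+7+4+6 = 30; finish at 30 minutes.
P8 is on the critical path; changing it to 2 makes that path 28 minutes.
That remains the longest chain; total 28 minutes.
Change in finish: 28 − 30 = -2 minutes.

2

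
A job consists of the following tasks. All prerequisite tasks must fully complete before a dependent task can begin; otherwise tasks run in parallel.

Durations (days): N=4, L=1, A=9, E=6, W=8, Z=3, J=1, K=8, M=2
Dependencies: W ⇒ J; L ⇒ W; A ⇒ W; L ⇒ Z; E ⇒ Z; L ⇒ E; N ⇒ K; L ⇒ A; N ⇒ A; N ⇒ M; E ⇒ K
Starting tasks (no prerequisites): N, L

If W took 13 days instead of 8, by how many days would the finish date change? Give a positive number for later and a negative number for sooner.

5

Actual critical path: N→A→W→J = 4+9+8+1 = 22 ⇒ 22 days.
Since W is critical, the +5 change carries straight to that chain (now 27 days).
That remains the longest chain; total 27 days.
Change in finish: 27 − 22 = +5 days.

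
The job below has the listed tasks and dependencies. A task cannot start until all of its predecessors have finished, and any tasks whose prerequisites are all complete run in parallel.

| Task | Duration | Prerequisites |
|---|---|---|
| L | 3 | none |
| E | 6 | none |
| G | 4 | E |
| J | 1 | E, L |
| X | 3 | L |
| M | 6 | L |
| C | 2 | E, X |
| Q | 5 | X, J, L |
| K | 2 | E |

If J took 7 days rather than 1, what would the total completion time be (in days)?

Baseline: E→J→Q = 6+1+5 = 12 → 12 days.
J lies on that path, so at 7 days the path becomes 18 days.
The critical path is still E→J→Q; finish is now 18 days.

18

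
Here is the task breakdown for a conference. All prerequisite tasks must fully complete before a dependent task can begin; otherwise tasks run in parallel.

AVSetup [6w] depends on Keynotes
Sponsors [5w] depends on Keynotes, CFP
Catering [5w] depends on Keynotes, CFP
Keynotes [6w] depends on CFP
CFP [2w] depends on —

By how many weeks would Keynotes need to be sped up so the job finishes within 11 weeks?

3

Current finish: 14 weeks; target: 11.
Keynotes is on every critical path, so each week cut from Keynotes cuts the finish by one (this holds down to a finish of 9).
Need 14 − 11 = 3 weeks off Keynotes → Keynotes becomes 3 weeks, finish becomes 11.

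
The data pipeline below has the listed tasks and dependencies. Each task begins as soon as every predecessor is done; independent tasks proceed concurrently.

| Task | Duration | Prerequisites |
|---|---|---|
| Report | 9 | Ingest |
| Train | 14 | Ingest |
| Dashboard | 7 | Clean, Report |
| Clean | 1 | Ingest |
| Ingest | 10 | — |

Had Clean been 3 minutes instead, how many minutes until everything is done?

Baseline: Ingest→Report→Dashboard = 10+9+7 = 26 → 26 minutes.
The longest path through Clean is only 18 minutes, so Clean has float 8.
No other chain overtakes it, so the finish is 26 minutes.

26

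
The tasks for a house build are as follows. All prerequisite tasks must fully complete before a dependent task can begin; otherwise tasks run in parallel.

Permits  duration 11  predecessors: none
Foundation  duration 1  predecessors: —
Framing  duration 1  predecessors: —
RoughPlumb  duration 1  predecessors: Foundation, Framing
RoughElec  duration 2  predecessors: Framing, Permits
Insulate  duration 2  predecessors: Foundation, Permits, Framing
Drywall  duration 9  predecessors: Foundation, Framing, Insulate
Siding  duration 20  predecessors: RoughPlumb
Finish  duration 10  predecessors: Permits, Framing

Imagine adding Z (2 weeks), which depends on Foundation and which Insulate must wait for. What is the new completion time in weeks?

Originally the schedule takes 22 weeks.
With Z inserted, Insulate now waits for max(Foundation, Permits, Framing, Z).
New critical path: Permits→Insulate→Drywall = 11+2+9 = 22 ⇒ 22 weeks.

22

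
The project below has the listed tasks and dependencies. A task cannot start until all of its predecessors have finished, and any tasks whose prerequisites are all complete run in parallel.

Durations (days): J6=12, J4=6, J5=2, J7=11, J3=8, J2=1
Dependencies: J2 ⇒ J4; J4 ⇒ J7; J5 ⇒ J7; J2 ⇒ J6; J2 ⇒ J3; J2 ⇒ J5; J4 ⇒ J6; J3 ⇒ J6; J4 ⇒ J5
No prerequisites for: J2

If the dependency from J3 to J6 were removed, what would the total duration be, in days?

Before: longest chain J2→J3→J6 = 1+8+12 = 21, finish 21.
Without J3→J6, J6's earliest start moves from 9 to 7.
After: J2→J4→J5→J7 = 1+6+2+11 = 20 → 20 days.

20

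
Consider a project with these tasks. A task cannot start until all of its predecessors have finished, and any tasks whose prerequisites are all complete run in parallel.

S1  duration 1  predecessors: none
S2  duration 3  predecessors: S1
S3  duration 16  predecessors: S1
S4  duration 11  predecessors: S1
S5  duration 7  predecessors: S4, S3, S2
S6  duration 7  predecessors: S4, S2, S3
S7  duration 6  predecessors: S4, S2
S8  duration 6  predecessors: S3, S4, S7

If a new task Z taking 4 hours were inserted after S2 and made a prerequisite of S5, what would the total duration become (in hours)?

Originally the project takes 24 hours.
With Z inserted, S5 now waits for max(S4, S3, S2, Z).
New critical path: S1→S3→S5 = 1+16+7 = 24 ⇒ 24 hours.

24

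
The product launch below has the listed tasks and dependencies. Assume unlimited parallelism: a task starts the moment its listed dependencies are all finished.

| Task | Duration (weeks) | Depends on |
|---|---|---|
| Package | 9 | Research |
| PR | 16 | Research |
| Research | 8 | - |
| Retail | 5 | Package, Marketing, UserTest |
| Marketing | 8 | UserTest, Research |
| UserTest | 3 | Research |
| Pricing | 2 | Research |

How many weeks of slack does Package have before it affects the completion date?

2

Research→UserTest→Marketing→Retail = 8+3+8+5 = 24 sets the makespan at 24 weeks.
Package finishes as early as 17 and must finish by 19.
So Package can slip 19 − 17 = 2 weeks.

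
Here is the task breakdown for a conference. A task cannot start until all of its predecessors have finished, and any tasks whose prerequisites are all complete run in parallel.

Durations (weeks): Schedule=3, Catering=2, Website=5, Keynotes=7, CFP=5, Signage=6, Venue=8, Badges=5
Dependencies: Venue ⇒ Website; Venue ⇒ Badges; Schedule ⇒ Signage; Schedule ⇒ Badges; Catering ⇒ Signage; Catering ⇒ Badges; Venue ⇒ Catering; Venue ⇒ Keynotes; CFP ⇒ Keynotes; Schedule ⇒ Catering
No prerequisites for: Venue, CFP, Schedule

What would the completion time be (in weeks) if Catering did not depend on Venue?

Original critical path: Venue→Catering→Signage = 8+2+6 = 16 ⇒ 16 weeks.
Without Venue→Catering, Catering's earliest start moves from 8 to 3.
New critical path: Venue→Keynotes = 8+7 = 15 ⇒ 15 weeks.

15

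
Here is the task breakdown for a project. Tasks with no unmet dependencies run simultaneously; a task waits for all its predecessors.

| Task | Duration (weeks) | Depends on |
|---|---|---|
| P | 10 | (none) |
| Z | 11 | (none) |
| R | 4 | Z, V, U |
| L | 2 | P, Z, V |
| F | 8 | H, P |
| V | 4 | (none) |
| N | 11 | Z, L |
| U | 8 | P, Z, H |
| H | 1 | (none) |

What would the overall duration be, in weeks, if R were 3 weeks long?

As given, the longest chain is Z→L→N = 11+2+11 = 24, so the finish is 24 weeks.
R has 1 week of float (longest path through it is 23).
The critical path is still Z→L→N; finish is now 24 weeks.

24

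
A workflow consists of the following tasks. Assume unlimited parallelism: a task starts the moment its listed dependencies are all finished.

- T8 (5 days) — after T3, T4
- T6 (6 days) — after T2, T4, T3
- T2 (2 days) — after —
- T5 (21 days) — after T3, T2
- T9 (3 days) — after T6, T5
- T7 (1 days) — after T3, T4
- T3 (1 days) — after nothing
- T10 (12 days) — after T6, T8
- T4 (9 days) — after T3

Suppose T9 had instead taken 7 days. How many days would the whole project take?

Actual critical path: T3→T4→T6→T10 = 1+9+6+12 = 28 ⇒ 28 days.
T9 has 2 days of float (longest path through it is 26).
The binding chain switches to T2→T5→T9 = 2+21+7 = 30; finish 30 days.

30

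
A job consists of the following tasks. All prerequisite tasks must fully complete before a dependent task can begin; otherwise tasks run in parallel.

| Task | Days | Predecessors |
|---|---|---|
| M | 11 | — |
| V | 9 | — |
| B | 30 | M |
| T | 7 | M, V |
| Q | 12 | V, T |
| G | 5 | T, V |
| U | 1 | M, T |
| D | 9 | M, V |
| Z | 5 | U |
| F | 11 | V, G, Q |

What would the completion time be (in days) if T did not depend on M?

41

Original critical path: M→B = 11+30 = 41 ⇒ 41 days.
Without M→T, T's earliest start moves from 11 to 9.
After: M→B = 11+30 = 41 → 41 days.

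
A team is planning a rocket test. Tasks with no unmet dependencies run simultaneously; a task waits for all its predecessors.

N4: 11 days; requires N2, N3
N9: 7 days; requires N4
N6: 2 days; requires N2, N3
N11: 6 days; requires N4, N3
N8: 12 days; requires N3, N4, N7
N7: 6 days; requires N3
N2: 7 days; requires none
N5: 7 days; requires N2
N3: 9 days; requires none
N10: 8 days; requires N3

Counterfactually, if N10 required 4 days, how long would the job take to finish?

32

Actual critical path: N3→N4→N8 = 9+11+12 = 32 ⇒ 32 days.
The longest path through N10 is only 17 days, so N10 has float 15.
No other chain overtakes it, so the finish is 32 days.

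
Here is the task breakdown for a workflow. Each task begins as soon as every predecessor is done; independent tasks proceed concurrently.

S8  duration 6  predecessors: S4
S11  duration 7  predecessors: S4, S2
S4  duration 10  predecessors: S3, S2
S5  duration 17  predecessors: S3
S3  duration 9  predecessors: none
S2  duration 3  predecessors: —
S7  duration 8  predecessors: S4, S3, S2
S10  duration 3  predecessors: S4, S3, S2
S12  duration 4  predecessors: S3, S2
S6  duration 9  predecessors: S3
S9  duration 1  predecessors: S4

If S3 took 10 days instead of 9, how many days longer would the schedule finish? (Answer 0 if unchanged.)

1

As given, the longest chain is S3→S4→S7 = 9+10+8 = 27, so the finish is 27 days.
Since S3 is critical, the +1 change carries straight to that chain (now 28 days).
The critical path is still S3→S4→S7; finish is now 28 days.
Change in finish: 28 − 27 = +1 days.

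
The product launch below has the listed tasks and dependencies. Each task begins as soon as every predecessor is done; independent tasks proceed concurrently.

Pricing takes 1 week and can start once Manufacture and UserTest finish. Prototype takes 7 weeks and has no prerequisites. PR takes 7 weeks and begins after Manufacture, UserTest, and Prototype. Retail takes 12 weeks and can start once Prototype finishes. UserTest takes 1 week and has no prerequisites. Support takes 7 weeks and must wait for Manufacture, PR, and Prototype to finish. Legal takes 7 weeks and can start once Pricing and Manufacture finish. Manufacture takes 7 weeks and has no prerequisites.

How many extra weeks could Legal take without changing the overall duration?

6

Prototype→PR→Support = 7+7+7 = 21 sets the makespan at 21 weeks.
Longest path through Legal: 15 weeks (earliest finish 15, latest finish 21).
Float = 21 − 15 = 6.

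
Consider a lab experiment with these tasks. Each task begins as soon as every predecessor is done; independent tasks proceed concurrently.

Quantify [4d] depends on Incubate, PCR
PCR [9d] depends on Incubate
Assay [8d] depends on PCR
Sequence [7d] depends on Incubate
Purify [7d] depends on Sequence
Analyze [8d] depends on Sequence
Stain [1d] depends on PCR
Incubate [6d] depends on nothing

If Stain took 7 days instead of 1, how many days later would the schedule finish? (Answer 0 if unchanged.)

Baseline: Incubate→PCR→Assay = 6+9+8 = 23 → 23 days.
Stain has 7 days of float (longest path through it is 16).
No other chain overtakes it, so the finish is 23 days.
Change in finish: 23 − 23 = +0 days.

0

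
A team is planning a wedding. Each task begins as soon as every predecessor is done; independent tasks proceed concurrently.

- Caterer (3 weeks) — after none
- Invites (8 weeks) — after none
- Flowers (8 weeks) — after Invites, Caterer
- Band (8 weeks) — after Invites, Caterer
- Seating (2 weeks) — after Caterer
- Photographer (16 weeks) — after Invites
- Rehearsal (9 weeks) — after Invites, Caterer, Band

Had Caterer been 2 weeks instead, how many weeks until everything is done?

The binding path is Invites→Band→Rehearsal = 8+8+9 = 25; finish at 25 weeks.
Caterer is off the critical path — its longest chain is 20 weeks, giving 5 of slack.
That remains the longest chain; total 25 weeks.

25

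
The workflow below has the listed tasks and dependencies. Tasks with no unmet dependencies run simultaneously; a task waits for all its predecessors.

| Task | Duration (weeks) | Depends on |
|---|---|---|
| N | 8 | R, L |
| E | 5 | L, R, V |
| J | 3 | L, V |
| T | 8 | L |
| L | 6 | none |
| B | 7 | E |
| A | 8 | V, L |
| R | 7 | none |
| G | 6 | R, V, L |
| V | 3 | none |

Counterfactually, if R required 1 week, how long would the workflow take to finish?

18

The binding path is R→E→B = 7+5+7 = 19; finish at 19 weeks.
Since R is critical, the -6 change carries straight to that chain (now 13 weeks).
New critical path: L→E→B = 6+5+7 = 18 ⇒ 18 weeks.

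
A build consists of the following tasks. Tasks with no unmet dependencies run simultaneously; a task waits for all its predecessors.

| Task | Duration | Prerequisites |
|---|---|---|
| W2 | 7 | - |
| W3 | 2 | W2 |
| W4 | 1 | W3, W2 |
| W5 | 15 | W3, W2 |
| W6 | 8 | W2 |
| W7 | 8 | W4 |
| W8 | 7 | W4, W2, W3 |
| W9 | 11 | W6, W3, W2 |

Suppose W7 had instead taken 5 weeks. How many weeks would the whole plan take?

26

Baseline: W2→W6→W9 = 7+8+11 = 26 → 26 weeks.
W7 has 8 weeks of float (longest path through it is 18).
No other chain overtakes it, so the finish is 26 weeks.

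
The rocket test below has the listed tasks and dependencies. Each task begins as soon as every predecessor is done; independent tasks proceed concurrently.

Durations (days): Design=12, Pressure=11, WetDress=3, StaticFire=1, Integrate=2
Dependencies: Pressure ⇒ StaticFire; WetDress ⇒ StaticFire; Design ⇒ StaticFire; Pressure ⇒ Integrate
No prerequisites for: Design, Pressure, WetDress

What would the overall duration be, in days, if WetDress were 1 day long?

The binding path is Design→StaticFire = 12+1 = 13; finish at 13 days.
The longest path through WetDress is only 4 days, so WetDress has float 9.
The critical path is still Design→StaticFire; finish is now 13 days.

13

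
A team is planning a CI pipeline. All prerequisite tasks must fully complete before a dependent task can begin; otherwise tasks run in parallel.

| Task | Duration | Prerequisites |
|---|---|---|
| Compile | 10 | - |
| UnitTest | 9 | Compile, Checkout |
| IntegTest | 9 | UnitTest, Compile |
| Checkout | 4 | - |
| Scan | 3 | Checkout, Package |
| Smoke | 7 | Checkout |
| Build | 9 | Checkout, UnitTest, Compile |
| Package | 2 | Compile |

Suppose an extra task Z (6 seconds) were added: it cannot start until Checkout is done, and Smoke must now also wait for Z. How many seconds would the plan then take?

28

Originally the plan takes 28 seconds.
With Z inserted, Smoke now waits for max(Checkout, Z).
New critical path: Compile→UnitTest→IntegTest = 10+9+9 = 28 ⇒ 28 seconds.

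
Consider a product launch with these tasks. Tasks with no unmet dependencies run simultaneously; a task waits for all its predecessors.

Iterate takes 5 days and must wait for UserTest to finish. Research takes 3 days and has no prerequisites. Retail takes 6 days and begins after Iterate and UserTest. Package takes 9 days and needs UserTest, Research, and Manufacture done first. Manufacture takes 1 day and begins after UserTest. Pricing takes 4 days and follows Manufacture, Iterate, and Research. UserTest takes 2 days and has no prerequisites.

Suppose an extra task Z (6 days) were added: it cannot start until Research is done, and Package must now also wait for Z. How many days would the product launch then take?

Originally the product launch takes 13 days.
With Z inserted, Package now waits for max(UserTest, Research, Manufacture, Z).
New critical path: Research→Z→Package = 3+6+9 = 18 ⇒ 18 days.

18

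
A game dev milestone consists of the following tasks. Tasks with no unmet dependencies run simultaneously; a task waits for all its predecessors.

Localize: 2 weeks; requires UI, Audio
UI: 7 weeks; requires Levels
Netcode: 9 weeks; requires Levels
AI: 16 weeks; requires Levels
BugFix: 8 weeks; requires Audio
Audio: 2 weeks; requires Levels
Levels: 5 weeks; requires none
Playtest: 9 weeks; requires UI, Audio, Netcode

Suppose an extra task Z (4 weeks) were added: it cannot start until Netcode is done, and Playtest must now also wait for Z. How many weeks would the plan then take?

Originally the plan takes 23 weeks.
With Z inserted, Playtest now waits for max(UI, Audio, Netcode, Z).
New critical path: Levels→Netcode→Z→Playtest = 5+9+4+9 = 27 ⇒ 27 weeks.

27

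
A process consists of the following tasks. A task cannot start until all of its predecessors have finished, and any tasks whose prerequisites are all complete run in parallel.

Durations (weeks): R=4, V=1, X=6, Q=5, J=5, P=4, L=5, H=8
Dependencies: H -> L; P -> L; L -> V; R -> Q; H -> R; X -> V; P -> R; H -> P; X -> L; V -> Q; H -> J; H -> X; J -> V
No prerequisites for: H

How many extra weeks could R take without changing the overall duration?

Critical path: H→X→L→V→Q = 8+6+5+1+5 = 25, so the finish is 25 weeks.
Longest path through R: 21 weeks (earliest finish 16, latest finish 20).
Float = 25 − 21 = 4.

4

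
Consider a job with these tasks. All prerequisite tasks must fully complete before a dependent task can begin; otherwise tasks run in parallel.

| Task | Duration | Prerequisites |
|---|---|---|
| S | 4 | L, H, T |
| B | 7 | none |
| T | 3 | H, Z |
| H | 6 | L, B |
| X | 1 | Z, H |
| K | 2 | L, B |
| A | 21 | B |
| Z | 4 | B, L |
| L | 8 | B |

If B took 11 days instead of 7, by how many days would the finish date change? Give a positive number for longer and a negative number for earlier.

4

Critical path before the change: B→L→H→T→S = 7+8+6+3+4 = 28 giving 28 days.
B is on the critical path; changing it to 11 makes that path 32 days.
That remains the longest chain; total 32 days.
Change in finish: 32 − 28 = +4 days.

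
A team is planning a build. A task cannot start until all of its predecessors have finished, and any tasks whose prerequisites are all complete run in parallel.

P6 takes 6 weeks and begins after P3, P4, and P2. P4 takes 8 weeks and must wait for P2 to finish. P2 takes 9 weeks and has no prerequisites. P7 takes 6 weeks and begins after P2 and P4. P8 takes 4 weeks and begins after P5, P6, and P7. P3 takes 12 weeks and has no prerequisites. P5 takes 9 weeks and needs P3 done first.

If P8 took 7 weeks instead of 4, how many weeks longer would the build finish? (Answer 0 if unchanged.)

3

Critical path before the change: P2→P4→P6→P8 = 9+8+6+4 = 27 giving 27 weeks.
P8 lies on that path, so at 7 weeks the path becomes 30 weeks.
No other chain overtakes it, so the finish is 30 weeks.
Change in finish: 30 − 27 = +3 weeks.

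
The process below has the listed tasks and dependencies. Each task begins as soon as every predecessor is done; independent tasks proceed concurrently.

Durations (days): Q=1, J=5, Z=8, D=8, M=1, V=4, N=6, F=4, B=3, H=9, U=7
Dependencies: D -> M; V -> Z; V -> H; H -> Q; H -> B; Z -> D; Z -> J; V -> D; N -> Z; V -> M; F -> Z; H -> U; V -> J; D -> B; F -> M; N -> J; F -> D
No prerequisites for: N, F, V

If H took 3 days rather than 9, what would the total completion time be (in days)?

25

Baseline: N→Z→D→B = 6+8+8+3 = 25 → 25 days.
H is off the critical path — its longest chain is 20 days, giving 5 of slack.
That remains the longest chain; total 25 days.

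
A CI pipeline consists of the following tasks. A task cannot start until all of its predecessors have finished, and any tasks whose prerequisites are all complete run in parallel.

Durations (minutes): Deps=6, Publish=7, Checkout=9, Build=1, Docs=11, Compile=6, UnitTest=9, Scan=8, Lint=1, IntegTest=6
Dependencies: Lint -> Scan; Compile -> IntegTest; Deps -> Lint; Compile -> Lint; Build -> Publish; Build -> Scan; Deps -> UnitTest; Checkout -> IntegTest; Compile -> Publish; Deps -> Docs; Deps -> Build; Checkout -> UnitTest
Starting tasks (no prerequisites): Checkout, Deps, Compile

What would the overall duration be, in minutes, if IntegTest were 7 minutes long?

18

Critical path before the change: Checkout→UnitTest = 9+9 = 18 giving 18 minutes.
IntegTest is off the critical path — its longest chain is 15 minutes, giving 3 of slack.
That remains the longest chain; total 18 minutes.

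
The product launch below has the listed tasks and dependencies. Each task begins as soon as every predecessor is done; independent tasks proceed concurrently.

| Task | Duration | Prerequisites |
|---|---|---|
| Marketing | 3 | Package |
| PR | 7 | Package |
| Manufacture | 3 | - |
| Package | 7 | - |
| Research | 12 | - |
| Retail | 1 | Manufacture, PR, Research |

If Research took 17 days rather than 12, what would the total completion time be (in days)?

18

Critical path before the change: Package→PR→Retail = 7+7+1 = 15 giving 15 days.
Research is off the critical path — its longest chain is 13 days, giving 2 of slack.
Now Research→Retail = 17+1 = 18 is longest, so the finish becomes 18 days.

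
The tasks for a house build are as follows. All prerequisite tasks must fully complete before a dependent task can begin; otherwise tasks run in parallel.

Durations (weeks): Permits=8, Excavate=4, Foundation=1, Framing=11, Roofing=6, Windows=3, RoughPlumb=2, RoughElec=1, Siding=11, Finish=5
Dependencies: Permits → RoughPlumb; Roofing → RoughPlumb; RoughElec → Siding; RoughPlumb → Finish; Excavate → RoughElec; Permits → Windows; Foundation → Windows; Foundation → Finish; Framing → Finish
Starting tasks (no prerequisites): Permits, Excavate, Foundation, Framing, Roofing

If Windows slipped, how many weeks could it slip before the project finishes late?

5

Excavate→RoughElec→Siding = 4+1+11 = 16 sets the makespan at 16 weeks.
The longest chain containing Windows totals 11 weeks.
So Windows can slip 16 − 11 = 5 weeks.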